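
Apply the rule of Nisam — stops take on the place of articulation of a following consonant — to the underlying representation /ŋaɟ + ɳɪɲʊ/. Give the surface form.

[ŋaɖɳɪɲʊ]

The rule targets /ɟ/ (voiced palatal stop), which sits before the trigger /ɳ/ (retroflex).
A voiced retroflex stop is [ɖ], so the surface segment is [ɖ].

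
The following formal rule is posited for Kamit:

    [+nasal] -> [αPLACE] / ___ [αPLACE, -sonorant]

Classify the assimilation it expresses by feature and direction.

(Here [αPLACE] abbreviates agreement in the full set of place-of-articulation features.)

The rule copies the place features (abbreviated [PLACE]) from the environment onto the target, so the assimilating feature is place.
Since the environment is written after the underscore, the trigger follows the target; the direction is regressive.

regressive place assimilation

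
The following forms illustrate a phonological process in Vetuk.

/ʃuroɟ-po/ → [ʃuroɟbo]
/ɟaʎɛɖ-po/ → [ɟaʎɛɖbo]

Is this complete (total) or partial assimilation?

partial assimilation

Comparing underlying and surface forms, /p/ → [b] is the alternation; the neighbouring /ɟ/ is constant.
/p/ is voiceless while /ɟ/ is voiced; the output [b] is voiced, matching the trigger — so the feature that spreads is voicing.
Place and manner are unchanged, so the assimilation is partial, not total.
The same holds elsewhere in the data: /p/ → [b] after /ɖ/ (voiceless → voiced, matching voiced) — only voicing changes, and always toward the preceding segment.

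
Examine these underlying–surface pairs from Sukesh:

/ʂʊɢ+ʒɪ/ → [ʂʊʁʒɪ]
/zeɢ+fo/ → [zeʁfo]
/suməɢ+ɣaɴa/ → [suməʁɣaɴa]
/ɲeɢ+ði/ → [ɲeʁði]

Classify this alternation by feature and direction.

Comparing underlying and surface forms, /ɢ/ → [ʁ] is the alternation; the neighbouring /ʒ/ is constant.
The change stop → fricative matches the manner of the following /ʒ/, identifying this as manner assimilation.
Place and voice are unchanged, so the assimilation is partial, not total.
Checking the remaining alternations: /ɢ/ → [ʁ] before /f/ (stop → fricative, matching a fricative); /ɢ/ → [ʁ] before /ɣ/ (stop → fricative, matching a fricative); /ɢ/ → [ʁ] before /ð/ (stop → fricative, matching a fricative) — only manner changes, and always toward the following segment.
Since the segment that changes precedes the conditioning segment, the assimilation is regressive.

regressive manner assimilation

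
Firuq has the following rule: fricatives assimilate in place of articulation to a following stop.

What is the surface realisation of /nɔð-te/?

[nɔzte]

The rule targets /ð/ (voiced dental fricative), which sits before the trigger /t/ (alveolar).
Changing only its place to alveolar gives [z] — the voiced alveolar fricative.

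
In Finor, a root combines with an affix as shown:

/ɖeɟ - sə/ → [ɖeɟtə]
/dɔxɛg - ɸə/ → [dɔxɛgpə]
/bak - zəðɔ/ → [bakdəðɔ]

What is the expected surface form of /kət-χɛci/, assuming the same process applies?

[kətqɛci]

The data show progressive manner assimilation: /s/ → [t] after /ɟ/; /ɸ/ → [p] after /g/; /z/ → [d] after /k/. In each pair only manner changes, matching the preceding consonant, while place and voice stay constant.
The rule targets /χ/ (voiceless uvular fricative), which sits after the trigger /t/ (stop).
The voiceless uvular stop is [q], so /χ/ → [q].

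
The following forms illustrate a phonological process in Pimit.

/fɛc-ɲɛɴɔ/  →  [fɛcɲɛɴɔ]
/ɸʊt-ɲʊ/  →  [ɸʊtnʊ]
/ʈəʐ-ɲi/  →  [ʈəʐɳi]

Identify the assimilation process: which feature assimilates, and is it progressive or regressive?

Comparing underlying and surface forms, /ɲ/ → [n] is the alternation; the neighbouring /t/ is constant.
The change palatal → alveolar matches the place of the preceding /t/, identifying this as place assimilation.
Manner and voice are unchanged, so the assimilation is partial, not total.
The other alternating form patterns the same way: /ɲ/ → [ɳ] after /ʐ/ (palatal → retroflex, matching retroflex) — only place changes, and always toward the preceding segment.
Nothing changes in [fɛcɲɛɴɔ]: there the adjacent consonants already agree in place (/ɲ/ and /c/ are both palatal), so this form is consistent with the same rule.
Since the segment that changes follows the conditioning segment, the assimilation is progressive.

progressive place assimilation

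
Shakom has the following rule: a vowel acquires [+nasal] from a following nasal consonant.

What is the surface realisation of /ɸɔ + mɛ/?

[ɸɔ̃mɛ]

The vowel /ɔ/ is adjacent to the following nasal /m/, so it acquires [+nasal] and surfaces as [ɔ̃].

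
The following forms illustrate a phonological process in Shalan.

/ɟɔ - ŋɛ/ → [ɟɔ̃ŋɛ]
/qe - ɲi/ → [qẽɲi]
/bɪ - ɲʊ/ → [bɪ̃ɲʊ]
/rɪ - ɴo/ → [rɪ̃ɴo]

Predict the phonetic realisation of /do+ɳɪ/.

[dõɳɪ]

The data show regressive nasality assimilation (vowel nasalisation): /ɔ/ → [ɔ̃] before /ŋ/; /e/ → [ẽ] before /ɲ/; /ɪ/ → [ɪ̃] before /ɲ/; /ɪ/ → [ɪ̃] before /ɴ/ — a vowel is nasalised by an immediately following nasal consonant.
The vowel /o/ is adjacent to the following nasal /ɳ/, so it acquires [+nasal] and surfaces as [õ].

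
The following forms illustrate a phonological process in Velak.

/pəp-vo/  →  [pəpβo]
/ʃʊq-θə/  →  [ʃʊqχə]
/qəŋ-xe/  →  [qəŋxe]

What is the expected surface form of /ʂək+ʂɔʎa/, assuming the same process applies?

The data show progressive place assimilation: /v/ → [β] after /p/; /θ/ → [χ] after /q/. In each pair only place changes, matching the preceding consonant, while manner and voice stay constant.
Nothing changes in [qəŋxe]: there the adjacent consonants already agree in place (/x/ and /ŋ/ are both velar), so this form is consistent with the same rule.
/ʂ/ is a voiceless retroflex fricative. The preceding trigger /k/ is velar, so /ʂ/ must become velar as well.
Changing only its place to velar gives [x] — the voiceless velar fricative.

[ʂəkxɔʎa]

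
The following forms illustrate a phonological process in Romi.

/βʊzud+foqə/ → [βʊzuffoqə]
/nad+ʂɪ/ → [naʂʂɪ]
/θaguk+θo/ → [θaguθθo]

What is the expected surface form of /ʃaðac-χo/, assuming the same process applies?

The data show regressive total assimilation (/d/ → [f] before /f/; /d/ → [ʂ] before /ʂ/; /k/ → [θ] before /θ/): in every case the target segment becomes identical to its following neighbour, copying more than a single feature.
/c/ is the segment targeted by the rule; it sits immediately before /χ/, so it assimilates completely and surfaces as [χ].

[ʃaðaχχo]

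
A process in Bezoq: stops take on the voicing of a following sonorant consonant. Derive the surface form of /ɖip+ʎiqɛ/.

The rule targets /p/ (voiceless bilabial stop), which sits before the trigger /ʎ/ (voiced).
Changing only its voicing to voiced gives [b] — the voiced bilabial stop.

[ɖibʎiqɛ]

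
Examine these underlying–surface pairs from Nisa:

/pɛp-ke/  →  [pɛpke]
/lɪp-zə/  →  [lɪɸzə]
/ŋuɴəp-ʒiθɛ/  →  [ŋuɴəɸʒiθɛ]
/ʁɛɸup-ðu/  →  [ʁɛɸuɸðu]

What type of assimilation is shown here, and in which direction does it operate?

The segment that alternates is /p/, which surfaces as [ɸ] when adjacent to /z/.
The change stop → fricative matches the manner of the following /z/, identifying this as manner assimilation.
Place and voice are unchanged, so the assimilation is partial, not total.
The same holds elsewhere in the data: /p/ → [ɸ] before /ʒ/ (stop → fricative, matching a fricative); /p/ → [ɸ] before /ð/ (stop → fricative, matching a fricative) — only manner changes, and always toward the following segment.
Nothing changes in [pɛpke]: there the adjacent consonants already agree in manner (/p/ and /k/ are both stops), so this form is consistent with the same rule.
Since the segment that changes precedes the conditioning segment, the assimilation is regressive.

regressive manner assimilation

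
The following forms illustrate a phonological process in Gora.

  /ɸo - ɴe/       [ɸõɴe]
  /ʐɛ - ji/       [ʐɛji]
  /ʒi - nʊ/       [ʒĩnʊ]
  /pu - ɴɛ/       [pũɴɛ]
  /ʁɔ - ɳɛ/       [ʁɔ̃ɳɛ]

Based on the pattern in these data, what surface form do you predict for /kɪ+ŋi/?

[kɪ̃ŋi]

The data show regressive nasality assimilation (vowel nasalisation): /o/ → [õ] before /ɴ/; /i/ → [ĩ] before /n/; /u/ → [ũ] before /ɴ/; /ɔ/ → [ɔ̃] before /ɳ/ — a vowel is nasalised by an immediately following nasal consonant.
No change occurs in [ʐɛji] because the vowel at the boundary is adjacent to an oral consonant, not a nasal (/ɛ/ next to /j/).
/ɪ/ sits next to the nasal /ŋ/ and is therefore nasalised to [ɪ̃].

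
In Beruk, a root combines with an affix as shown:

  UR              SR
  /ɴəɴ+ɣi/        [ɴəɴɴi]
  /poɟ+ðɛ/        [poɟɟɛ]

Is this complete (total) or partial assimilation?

Underlying /ɣ/ is realised as [ɴ] next to /ɴ/; /ɴ/ itself does not change.
The output [ɴ] is identical to the trigger /ɴ/ — every feature (place, manner, voicing) has been copied — so this is total assimilation.
The remaining alternation confirms this: /ð/ → [ɟ] after /ɟ/ — in each case the output is a copy of the preceding consonant.

total assimilation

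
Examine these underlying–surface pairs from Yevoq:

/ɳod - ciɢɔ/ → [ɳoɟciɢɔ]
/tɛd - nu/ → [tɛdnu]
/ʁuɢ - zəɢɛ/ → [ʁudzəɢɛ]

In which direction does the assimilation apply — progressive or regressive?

regressive

Comparing underlying and surface forms, /d/ → [ɟ] is the alternation; the neighbouring /c/ is constant.
The change alveolar → palatal matches the place of the following /c/, identifying this as place assimilation.
Checking the remaining alternation: /ɢ/ → [d] before /z/ (uvular → alveolar, matching alveolar) — only place changes, and always toward the following segment.
No alternation appears in [tɛdnu]: there the adjacent consonants already agree in place (/d/ and /n/ are both alveolar), so this form is consistent with the same rule.
Since the segment that changes precedes the conditioning segment, the assimilation is regressive.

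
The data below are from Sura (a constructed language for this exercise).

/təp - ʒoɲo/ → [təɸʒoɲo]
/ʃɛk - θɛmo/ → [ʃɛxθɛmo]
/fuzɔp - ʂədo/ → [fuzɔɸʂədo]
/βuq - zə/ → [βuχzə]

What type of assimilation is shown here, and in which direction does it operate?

regressive manner assimilation

The segment that alternates is /p/, which surfaces as [ɸ] when adjacent to /ʒ/.
/p/ is a stop while /ʒ/ is a fricative; the output [ɸ] is a fricative, matching the trigger — so the feature that spreads is manner.
Place and voice are unchanged, so the assimilation is partial, not total.
The same holds elsewhere in the data: /k/ → [x] before /θ/ (stop → fricative, matching a fricative); /p/ → [ɸ] before /ʂ/ (stop → fricative, matching a fricative); /q/ → [χ] before /z/ (stop → fricative, matching a fricative) — only manner changes, and always toward the following segment.
The trigger is the following segment, so the direction is regressive (anticipatory).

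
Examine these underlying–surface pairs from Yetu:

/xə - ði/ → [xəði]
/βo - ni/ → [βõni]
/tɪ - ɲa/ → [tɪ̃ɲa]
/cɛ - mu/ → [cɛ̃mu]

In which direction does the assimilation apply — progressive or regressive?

The vowel /o/ surfaces as nasalised [õ] next to the following nasal /n/ — it has acquired the [+nasal] feature of its neighbour.
The other forms show the same pattern: /ɪ/ → [ɪ̃] before /ɲ/; /ɛ/ → [ɛ̃] before /m/ — each time a vowel is nasalised next to a following nasal.
No change occurs in [xəði] because the vowel at the boundary is adjacent to an oral consonant, not a nasal (/ə/ next to /ð/).
Because the conditioning nasal is to the right of the vowel that changes, the process is regressive (anticipatory).

regressive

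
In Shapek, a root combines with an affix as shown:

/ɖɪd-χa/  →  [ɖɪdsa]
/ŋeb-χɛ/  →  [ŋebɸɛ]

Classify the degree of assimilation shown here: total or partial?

partial assimilation

Underlying /χ/ is realised as [s] next to /d/; /d/ itself does not change.
/χ/ is uvular while /d/ is alveolar; the output [s] is alveolar, matching the trigger — so the feature that spreads is place.
Manner and voice are unchanged, so the assimilation is partial, not total.
The same holds elsewhere in the data: /χ/ → [ɸ] after /b/ (uvular → bilabial, matching bilabial) — only place changes, and always toward the preceding segment.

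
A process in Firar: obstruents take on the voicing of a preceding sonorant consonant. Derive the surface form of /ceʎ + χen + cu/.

[ceʎʁenɟu]

The rule targets /χ/ (voiceless uvular fricative), which sits after the trigger /ʎ/ (voiced).
Changing only its voicing to voiced gives [ʁ] — the voiced uvular fricative.
The same rule applies at the second boundary: /c/ → [ɟ] next to /n/.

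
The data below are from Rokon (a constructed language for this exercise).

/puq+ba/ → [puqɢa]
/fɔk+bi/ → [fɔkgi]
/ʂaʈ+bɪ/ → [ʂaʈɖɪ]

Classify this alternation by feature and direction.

Comparing underlying and surface forms, /b/ → [ɢ] is the alternation; the neighbouring /q/ is constant.
The change bilabial → uvular matches the place of the preceding /q/, identifying this as place assimilation.
Manner and voice are unchanged, so the assimilation is partial, not total.
Checking the remaining alternations: /b/ → [g] after /k/ (bilabial → velar, matching velar); /b/ → [ɖ] after /ʈ/ (bilabial → retroflex, matching retroflex) — only place changes, and always toward the preceding segment.
The trigger is the preceding segment, so the direction is progressive (perseverative).

progressive place assimilation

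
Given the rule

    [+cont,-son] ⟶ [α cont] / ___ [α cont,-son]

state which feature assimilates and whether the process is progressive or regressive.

The rule copies [cont] (continuancy) from the environment onto the target fricatives; since [±cont] encodes the stop/fricative manner contrast, the assimilating dimension is manner.
The conditioning segment sits to the right of the focus bar, meaning the trigger follows the segment that changes — regressive assimilation.

regressive manner assimilation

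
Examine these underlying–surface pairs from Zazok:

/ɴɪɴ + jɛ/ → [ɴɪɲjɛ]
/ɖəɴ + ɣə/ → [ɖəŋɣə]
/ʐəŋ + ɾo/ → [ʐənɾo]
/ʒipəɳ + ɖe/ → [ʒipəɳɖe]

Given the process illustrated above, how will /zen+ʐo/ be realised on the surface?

[zeɳʐo]

The data show regressive place assimilation: /ɴ/ → [ɲ] before /j/; /ɴ/ → [ŋ] before /ɣ/; /ŋ/ → [n] before /ɾ/. In each pair only place changes, matching the following consonant, while manner and voice stay constant.
Nothing changes in [ʒipəɳɖe]: there the adjacent consonants already agree in place (/ɳ/ and /ɖ/ are both retroflex), so this form is consistent with the same rule.
The rule targets /n/ (voiced alveolar nasal), which sits before the trigger /ʐ/ (retroflex).
Changing only its place to retroflex gives [ɳ] — the voiced retroflex nasal.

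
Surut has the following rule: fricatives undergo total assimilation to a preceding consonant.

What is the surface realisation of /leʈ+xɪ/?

[leʈʈɪ]

/x/ is the segment targeted by the rule; it sits immediately after /ʈ/, so it assimilates completely and surfaces as [ʈ].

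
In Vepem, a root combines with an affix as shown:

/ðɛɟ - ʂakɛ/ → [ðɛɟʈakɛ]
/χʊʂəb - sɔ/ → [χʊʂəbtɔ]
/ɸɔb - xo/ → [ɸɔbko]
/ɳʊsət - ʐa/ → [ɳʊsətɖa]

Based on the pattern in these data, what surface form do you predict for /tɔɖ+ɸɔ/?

[tɔɖpɔ]

The data show progressive manner assimilation: /ʂ/ → [ʈ] after /ɟ/; /s/ → [t] after /b/; /x/ → [k] after /b/; /ʐ/ → [ɖ] after /t/. In each pair only manner changes, matching the preceding consonant, while place and voice stay constant.
/ɸ/ is a voiceless bilabial fricative. The preceding trigger /ɖ/ is a stop, so /ɸ/ must become a stop as well.
Changing only its manner to stop gives [p] — the voiceless bilabial stop.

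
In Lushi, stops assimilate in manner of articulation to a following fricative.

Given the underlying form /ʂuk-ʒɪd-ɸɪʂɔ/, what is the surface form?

[ʂuxʒɪzɸɪʂɔ]

/k/ is a voiceless velar stop. The following trigger /ʒ/ is a fricative, so /k/ must become a fricative as well.
Changing only its manner to fricative gives [x] — the voiceless velar fricative.
At the second juncture, /d/ likewise becomes [z] adjacent to /ɸ/.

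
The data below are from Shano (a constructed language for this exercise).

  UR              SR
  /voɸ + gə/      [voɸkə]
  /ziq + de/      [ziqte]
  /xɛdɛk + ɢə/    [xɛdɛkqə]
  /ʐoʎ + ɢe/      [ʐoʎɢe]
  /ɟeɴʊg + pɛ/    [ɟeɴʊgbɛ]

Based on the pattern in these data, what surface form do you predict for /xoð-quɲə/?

[xoðɢuɲə]

The data show progressive voicing assimilation: /g/ → [k] after /ɸ/; /d/ → [t] after /q/; /ɢ/ → [q] after /k/; /p/ → [b] after /g/. In each pair only voicing changes, matching the preceding consonant, while place and manner stay constant.
Nothing changes in [ʐoʎɢe]: there the adjacent consonants already agree in voicing (/ɢ/ and /ʎ/ are both voiced), so this form is consistent with the same rule.
/q/ is a voiceless uvular stop. The preceding trigger /ð/ is voiced, so /q/ must become voiced as well.
The voiced uvular stop is [ɢ], so /q/ → [ɢ].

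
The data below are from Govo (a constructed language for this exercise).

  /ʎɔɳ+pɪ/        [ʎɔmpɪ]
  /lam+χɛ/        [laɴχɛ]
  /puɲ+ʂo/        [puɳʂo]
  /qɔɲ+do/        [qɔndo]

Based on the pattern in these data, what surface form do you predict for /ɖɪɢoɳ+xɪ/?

[ɖɪɢoŋxɪ]

The data show regressive place assimilation: /ɳ/ → [m] before /p/; /m/ → [ɴ] before /χ/; /ɲ/ → [ɳ] before /ʂ/; /ɲ/ → [n] before /d/. In each pair only place changes, matching the following consonant, while manner and voice stay constant.
The rule targets /ɳ/ (voiced retroflex nasal), which sits before the trigger /x/ (velar).
The voiced velar nasal is [ŋ], so /ɳ/ → [ŋ].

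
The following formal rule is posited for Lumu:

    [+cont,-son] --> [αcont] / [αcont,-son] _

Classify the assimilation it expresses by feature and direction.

progressive manner assimilation

The rule copies [cont] (continuancy) from the environment onto the target fricatives; since [±cont] encodes the stop/fricative manner contrast, the assimilating dimension is manner.
Since the environment is written before the underscore, the trigger precedes the target; the direction is progressive.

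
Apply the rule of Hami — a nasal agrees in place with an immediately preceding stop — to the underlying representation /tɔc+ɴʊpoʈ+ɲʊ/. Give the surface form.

The rule targets /ɴ/ (voiced uvular nasal), which sits after the trigger /c/ (palatal).
Changing only its place to palatal gives [ɲ] — the voiced palatal nasal.
At the second juncture, /ɲ/ likewise becomes [ɳ] adjacent to /ʈ/.

[tɔcɲʊpoʈɳʊ]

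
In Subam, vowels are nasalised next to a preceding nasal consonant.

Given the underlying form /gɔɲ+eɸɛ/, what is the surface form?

/e/ sits next to the nasal /ɲ/ and is therefore nasalised to [ẽ].

[gɔɲẽɸɛ]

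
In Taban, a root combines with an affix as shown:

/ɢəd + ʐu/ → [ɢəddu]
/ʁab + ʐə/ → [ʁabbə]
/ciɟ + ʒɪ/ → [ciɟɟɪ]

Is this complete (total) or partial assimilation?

total assimilation

Comparing underlying and surface forms, /ʐ/ → [d] is the alternation; the neighbouring /d/ is constant.
The output [d] is identical to the trigger /d/ — every feature (place, manner, voicing) has been copied — so this is total assimilation.
The remaining alternations confirm this: /ʐ/ → [b] after /b/; /ʒ/ → [ɟ] after /ɟ/ — in each case the output is a copy of the preceding consonant.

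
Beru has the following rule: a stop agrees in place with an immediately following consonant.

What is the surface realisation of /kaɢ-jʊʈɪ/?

The rule targets /ɢ/ (voiced uvular stop), which sits before the trigger /j/ (palatal).
The voiced palatal stop is [ɟ], so /ɢ/ → [ɟ].

[kaɟjʊʈɪ]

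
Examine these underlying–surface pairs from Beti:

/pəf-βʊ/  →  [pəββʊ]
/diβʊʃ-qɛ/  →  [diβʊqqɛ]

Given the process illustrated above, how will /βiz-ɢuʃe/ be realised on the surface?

[βiɢɢuʃe]

The data show regressive total assimilation (/f/ → [β] before /β/; /ʃ/ → [q] before /q/): in every case the target segment becomes identical to its following neighbour, copying more than a single feature.
/z/ is the segment targeted by the rule; it sits immediately before /ɢ/, so it assimilates completely and surfaces as [ɢ].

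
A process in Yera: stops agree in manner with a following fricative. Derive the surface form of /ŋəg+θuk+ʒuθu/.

/g/ is a voiced velar stop. The following trigger /θ/ is a fricative, so /g/ must become a fricative as well.
The voiced velar fricative is [ɣ], so /g/ → [ɣ].
The same rule applies at the second boundary: /k/ → [x] next to /ʒ/.

[ŋəɣθuxʒuθu]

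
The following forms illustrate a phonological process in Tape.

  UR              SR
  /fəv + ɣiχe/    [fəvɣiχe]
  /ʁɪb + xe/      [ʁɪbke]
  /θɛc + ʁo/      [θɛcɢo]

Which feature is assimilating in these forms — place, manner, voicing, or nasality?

Underlying /x/ is realised as [k] next to /b/; /b/ itself does not change.
The change fricative → stop matches the manner of the preceding /b/, identifying this as manner assimilation.
The other alternating form patterns the same way: /ʁ/ → [ɢ] after /c/ (fricative → stop, matching a stop) — only manner changes, and always toward the preceding segment.
No alternation appears in [fəvɣiχe]: there the adjacent consonants already agree in manner (/ɣ/ and /v/ are both fricatives), so this form is consistent with the same rule.

manner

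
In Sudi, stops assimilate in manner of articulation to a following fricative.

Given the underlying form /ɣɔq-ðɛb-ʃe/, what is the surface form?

/q/ is a voiceless uvular stop. The following trigger /ð/ is a fricative, so /q/ must become a fricative as well.
A voiceless uvular fricative is [χ], so the surface segment is [χ].
The same rule applies at the second boundary: /b/ → [β] next to /ʃ/.

[ɣɔχðɛβʃe]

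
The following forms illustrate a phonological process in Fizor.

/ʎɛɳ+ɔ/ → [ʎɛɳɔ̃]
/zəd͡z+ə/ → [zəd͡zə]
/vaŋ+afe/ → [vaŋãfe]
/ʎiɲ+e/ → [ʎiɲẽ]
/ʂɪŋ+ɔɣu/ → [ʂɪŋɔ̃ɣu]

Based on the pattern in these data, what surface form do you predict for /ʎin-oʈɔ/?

[ʎinõʈɔ]

The data show progressive nasality assimilation (vowel nasalisation): /ɔ/ → [ɔ̃] after /ɳ/; /a/ → [ã] after /ŋ/; /e/ → [ẽ] after /ɲ/; /ɔ/ → [ɔ̃] after /ŋ/ — a vowel is nasalised by an immediately preceding nasal consonant.
No change occurs in [zəd͡zə] because the vowel at the boundary is adjacent to an oral consonant, not a nasal (/ə/ next to /d͡z/).
The vowel /o/ is adjacent to the preceding nasal /n/, so it acquires [+nasal] and surfaces as [õ].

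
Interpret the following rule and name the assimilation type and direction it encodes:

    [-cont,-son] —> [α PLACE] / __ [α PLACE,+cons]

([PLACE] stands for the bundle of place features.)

regressive place assimilation

The rule copies the place features (abbreviated [PLACE]) from the environment onto the target, so the assimilating feature is place.
The conditioning segment sits to the right of the focus bar, meaning the trigger follows the segment that changes — regressive assimilation.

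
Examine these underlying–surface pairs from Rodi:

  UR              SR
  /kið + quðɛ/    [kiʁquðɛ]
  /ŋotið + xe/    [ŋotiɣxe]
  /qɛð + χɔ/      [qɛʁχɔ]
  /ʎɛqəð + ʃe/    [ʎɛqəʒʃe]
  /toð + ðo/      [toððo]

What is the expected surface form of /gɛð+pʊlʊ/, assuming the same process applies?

The data show regressive place assimilation: /ð/ → [ʁ] before /q/; /ð/ → [ɣ] before /x/; /ð/ → [ʁ] before /χ/; /ð/ → [ʒ] before /ʃ/. In each pair only place changes, matching the following consonant, while manner and voice stay constant.
Nothing changes in [toððo]: there the adjacent consonants already agree in place (/ð/ and /ð/ are both dental), so this form is consistent with the same rule.
The rule targets /ð/ (voiced dental fricative), which sits before the trigger /p/ (bilabial).
A voiced bilabial fricative is [β], so the surface segment is [β].

[gɛβpʊlʊ]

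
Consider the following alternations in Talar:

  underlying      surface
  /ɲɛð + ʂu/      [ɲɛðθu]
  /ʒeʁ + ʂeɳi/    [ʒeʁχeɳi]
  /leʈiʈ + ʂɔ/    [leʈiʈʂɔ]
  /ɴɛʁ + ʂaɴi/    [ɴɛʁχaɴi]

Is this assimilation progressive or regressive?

progressive

The segment that alternates is /ʂ/, which surfaces as [θ] when adjacent to /ð/.
The change retroflex → dental matches the place of the preceding /ð/, identifying this as place assimilation.
Checking the remaining alternation: /ʂ/ → [χ] after /ʁ/ (retroflex → uvular, matching uvular) — only place changes, and always toward the preceding segment.
No alternation appears in [leʈiʈʂɔ]: there the adjacent consonants already agree in place (/ʂ/ and /ʈ/ are both retroflex), so this form is consistent with the same rule.
The trigger is the preceding segment, so the direction is progressive (perseverative).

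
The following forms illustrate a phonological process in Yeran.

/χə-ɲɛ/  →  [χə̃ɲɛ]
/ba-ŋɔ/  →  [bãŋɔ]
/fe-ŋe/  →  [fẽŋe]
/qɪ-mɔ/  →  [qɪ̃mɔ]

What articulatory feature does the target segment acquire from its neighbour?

The vowel /ə/ surfaces as nasalised [ə̃] next to the following nasal /ɲ/ — it has acquired the [+nasal] feature of its neighbour.
The other forms show the same pattern: /a/ → [ã] before /ŋ/; /e/ → [ẽ] before /ŋ/; /ɪ/ → [ɪ̃] before /m/ — each time a vowel is nasalised next to a following nasal.

nasality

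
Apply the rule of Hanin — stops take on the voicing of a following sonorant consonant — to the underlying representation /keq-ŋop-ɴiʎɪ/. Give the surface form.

/q/ is a voiceless uvular stop. The following trigger /ŋ/ is voiced, so /q/ must become voiced as well.
A voiced uvular stop is [ɢ], so the surface segment is [ɢ].
At the second juncture, /p/ likewise becomes [b] adjacent to /ɴ/.

[keɢŋobɴiʎɪ]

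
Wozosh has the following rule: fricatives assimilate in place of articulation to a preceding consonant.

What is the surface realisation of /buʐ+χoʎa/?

[buʐʂoʎa]

The rule targets /χ/ (voiceless uvular fricative), which sits after the trigger /ʐ/ (retroflex).
The voiceless retroflex fricative is [ʂ], so /χ/ → [ʂ].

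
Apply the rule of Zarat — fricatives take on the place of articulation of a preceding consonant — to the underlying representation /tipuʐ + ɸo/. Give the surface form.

[tipuʐʂo]

The rule targets /ɸ/ (voiceless bilabial fricative), which sits after the trigger /ʐ/ (retroflex).
Changing only its place to retroflex gives [ʂ] — the voiceless retroflex fricative.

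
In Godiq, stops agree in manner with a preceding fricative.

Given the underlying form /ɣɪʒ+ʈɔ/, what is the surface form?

/ʈ/ is a voiceless retroflex stop. The preceding trigger /ʒ/ is a fricative, so /ʈ/ must become a fricative as well.
The voiceless retroflex fricative is [ʂ], so /ʈ/ → [ʂ].

[ɣɪʒʂɔ]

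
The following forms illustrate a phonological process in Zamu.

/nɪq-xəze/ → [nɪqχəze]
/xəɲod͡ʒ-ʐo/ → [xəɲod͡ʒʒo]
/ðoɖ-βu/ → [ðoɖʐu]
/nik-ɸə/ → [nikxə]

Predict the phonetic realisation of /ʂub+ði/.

The data show progressive place assimilation: /x/ → [χ] after /q/; /ʐ/ → [ʒ] after /d͡ʒ/; /β/ → [ʐ] after /ɖ/; /ɸ/ → [x] after /k/. In each pair only place changes, matching the preceding consonant, while manner and voice stay constant.
The rule targets /ð/ (voiced dental fricative), which sits after the trigger /b/ (bilabial).
A voiced bilabial fricative is [β], so the surface segment is [β].

[ʂubβi]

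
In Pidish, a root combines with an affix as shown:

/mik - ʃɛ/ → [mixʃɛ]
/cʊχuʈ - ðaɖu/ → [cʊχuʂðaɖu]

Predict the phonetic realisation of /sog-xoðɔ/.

The data show regressive manner assimilation: /k/ → [x] before /ʃ/; /ʈ/ → [ʂ] before /ð/. In each pair only manner changes, matching the following consonant, while place and voice stay constant.
The rule targets /g/ (voiced velar stop), which sits before the trigger /x/ (fricative).
Changing only its manner to fricative gives [ɣ] — the voiced velar fricative.

[soɣxoðɔ]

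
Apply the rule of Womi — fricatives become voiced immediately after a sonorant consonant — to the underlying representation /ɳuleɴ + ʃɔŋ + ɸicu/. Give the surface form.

The rule targets /ʃ/ (voiceless postalveolar fricative), which sits after the trigger /ɴ/ (voiced).
A voiced postalveolar fricative is [ʒ], so the surface segment is [ʒ].
At the second juncture, /ɸ/ likewise becomes [β] adjacent to /ŋ/.

[ɳuleɴʒɔŋβicu]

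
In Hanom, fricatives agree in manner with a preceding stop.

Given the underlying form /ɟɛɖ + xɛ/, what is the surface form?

/x/ is a voiceless velar fricative. The preceding trigger /ɖ/ is a stop, so /x/ must become a stop as well.
Changing only its manner to stop gives [k] — the voiceless velar stop.

[ɟɛɖkɛ]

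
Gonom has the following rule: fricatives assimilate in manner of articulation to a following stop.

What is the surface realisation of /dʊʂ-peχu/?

[dʊʈpeχu]

The rule targets /ʂ/ (voiceless retroflex fricative), which sits before the trigger /p/ (stop).
Changing only its manner to stop gives [ʈ] — the voiceless retroflex stop.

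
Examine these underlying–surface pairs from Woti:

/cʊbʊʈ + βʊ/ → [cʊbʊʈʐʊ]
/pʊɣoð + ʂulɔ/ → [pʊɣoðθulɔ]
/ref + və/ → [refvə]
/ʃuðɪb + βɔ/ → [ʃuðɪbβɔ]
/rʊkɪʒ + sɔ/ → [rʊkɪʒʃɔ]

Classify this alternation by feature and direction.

progressive place assimilation

The segment that alternates is /β/, which surfaces as [ʐ] when adjacent to /ʈ/.
The change bilabial → retroflex matches the place of the preceding /ʈ/, identifying this as place assimilation.
Manner and voice are unchanged, so the assimilation is partial, not total.
The other alternating forms pattern the same way: /ʂ/ → [θ] after /ð/ (retroflex → dental, matching dental); /s/ → [ʃ] after /ʒ/ (alveolar → postalveolar, matching postalveolar) — only place changes, and always toward the preceding segment.
No alternation appears in [refvə], [ʃuðɪbβɔ]: there the adjacent consonants already agree in place (/v/ and /f/ are both labiodental; /β/ and /b/ are both bilabial), so these forms are consistent with the same rule.
The trigger is the preceding segment, so the direction is progressive (perseverative).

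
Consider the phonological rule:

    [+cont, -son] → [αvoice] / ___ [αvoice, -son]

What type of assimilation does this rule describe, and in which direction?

regressive voicing assimilation

The rule copies [voice] from the environment onto the target, so the assimilating feature is voicing.
Since the environment is written after the underscore, the trigger follows the target; the direction is regressive.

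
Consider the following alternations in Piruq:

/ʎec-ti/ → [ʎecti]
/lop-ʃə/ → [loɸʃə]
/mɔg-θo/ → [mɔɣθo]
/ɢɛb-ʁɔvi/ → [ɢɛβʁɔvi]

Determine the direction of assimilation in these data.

Underlying /p/ is realised as [ɸ] next to /ʃ/; /ʃ/ itself does not change.
/p/ is a stop while /ʃ/ is a fricative; the output [ɸ] is a fricative, matching the trigger — so the feature that spreads is manner.
The same holds elsewhere in the data: /g/ → [ɣ] before /θ/ (stop → fricative, matching a fricative); /b/ → [β] before /ʁ/ (stop → fricative, matching a fricative) — only manner changes, and always toward the following segment.
No alternation appears in [ʎecti]: there the adjacent consonants already agree in manner (/c/ and /t/ are both stops), so this form is consistent with the same rule.
The trigger is the following segment, so the direction is regressive (anticipatory).

regressive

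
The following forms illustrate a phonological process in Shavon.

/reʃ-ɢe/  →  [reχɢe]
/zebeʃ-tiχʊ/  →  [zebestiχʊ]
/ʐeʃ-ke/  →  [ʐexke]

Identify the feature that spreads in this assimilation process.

The segment that alternates is /ʃ/, which surfaces as [χ] when adjacent to /ɢ/.
The change postalveolar → uvular matches the place of the following /ɢ/, identifying this as place assimilation.
The same holds elsewhere in the data: /ʃ/ → [s] before /t/ (postalveolar → alveolar, matching alveolar); /ʃ/ → [x] before /k/ (postalveolar → velar, matching velar) — only place changes, and always toward the following segment.

place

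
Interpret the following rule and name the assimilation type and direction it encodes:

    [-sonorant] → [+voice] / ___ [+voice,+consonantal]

regressive voicing assimilation

The structural change is [+voice], and the conditioning segment [+voice,+consonantal] (a voiced consonant) is itself voiced, so the target comes to share the voicing of its neighbour — voicing assimilation.
The conditioning segment sits to the right of the focus bar, meaning the trigger follows the segment that changes — regressive assimilation.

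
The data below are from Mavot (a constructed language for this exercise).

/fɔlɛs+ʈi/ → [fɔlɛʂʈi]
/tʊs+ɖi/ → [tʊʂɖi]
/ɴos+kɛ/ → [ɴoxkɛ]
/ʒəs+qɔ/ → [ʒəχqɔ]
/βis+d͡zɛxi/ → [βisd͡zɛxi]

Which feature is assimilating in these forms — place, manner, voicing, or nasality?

Underlying /s/ is realised as [ʂ] next to /ʈ/; /ʈ/ itself does not change.
The change alveolar → retroflex matches the place of the following /ʈ/, identifying this as place assimilation.
The same holds elsewhere in the data: /s/ → [ʂ] before /ɖ/ (alveolar → retroflex, matching retroflex); /s/ → [x] before /k/ (alveolar → velar, matching velar); /s/ → [χ] before /q/ (alveolar → uvular, matching uvular) — only place changes, and always toward the following segment.
No alternation appears in [βisd͡zɛxi]: there the adjacent consonants already agree in place (/s/ and /d͡z/ are both alveolar), so this form is consistent with the same rule.

place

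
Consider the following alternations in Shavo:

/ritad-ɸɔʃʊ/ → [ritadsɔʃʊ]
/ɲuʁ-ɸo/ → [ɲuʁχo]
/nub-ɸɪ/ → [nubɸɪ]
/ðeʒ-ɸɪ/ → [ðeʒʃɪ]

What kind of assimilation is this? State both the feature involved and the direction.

progressive place assimilation

The segment that alternates is /ɸ/, which surfaces as [s] when adjacent to /d/.
/ɸ/ is bilabial while /d/ is alveolar; the output [s] is alveolar, matching the trigger — so the feature that spreads is place.
Manner and voice are unchanged, so the assimilation is partial, not total.
The other alternating forms pattern the same way: /ɸ/ → [χ] after /ʁ/ (bilabial → uvular, matching uvular); /ɸ/ → [ʃ] after /ʒ/ (bilabial → postalveolar, matching postalveolar) — only place changes, and always toward the preceding segment.
Nothing changes in [nubɸɪ]: there the adjacent consonants already agree in place (/ɸ/ and /b/ are both bilabial), so this form is consistent with the same rule.
The trigger is the preceding segment, so the direction is progressive (perseverative).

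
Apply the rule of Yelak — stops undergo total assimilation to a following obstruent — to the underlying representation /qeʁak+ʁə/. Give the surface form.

[qeʁaʁʁə]

/k/ is the segment targeted by the rule; it sits immediately before /ʁ/, so it assimilates completely and surfaces as [ʁ].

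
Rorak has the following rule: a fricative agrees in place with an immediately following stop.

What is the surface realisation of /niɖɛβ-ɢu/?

The rule targets /β/ (voiced bilabial fricative), which sits before the trigger /ɢ/ (uvular).
The voiced uvular fricative is [ʁ], so /β/ → [ʁ].

[niɖɛʁɢu]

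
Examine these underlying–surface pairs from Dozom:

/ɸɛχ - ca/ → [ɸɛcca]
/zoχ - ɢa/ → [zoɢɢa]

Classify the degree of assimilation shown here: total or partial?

Comparing underlying and surface forms, /χ/ → [c] is the alternation; the neighbouring /c/ is constant.
The output [c] is identical to the trigger /c/ — every feature (place, manner, voicing) has been copied — so this is total assimilation.
The remaining alternation confirms this: /χ/ → [ɢ] before /ɢ/ — in each case the output is a copy of the following consonant.

total assimilation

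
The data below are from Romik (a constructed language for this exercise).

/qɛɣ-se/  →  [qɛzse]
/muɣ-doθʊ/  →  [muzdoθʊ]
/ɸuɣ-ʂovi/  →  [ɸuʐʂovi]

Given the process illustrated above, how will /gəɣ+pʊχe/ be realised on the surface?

The data show regressive place assimilation: /ɣ/ → [z] before /s/; /ɣ/ → [z] before /d/; /ɣ/ → [ʐ] before /ʂ/. In each pair only place changes, matching the following consonant, while manner and voice stay constant.
The rule targets /ɣ/ (voiced velar fricative), which sits before the trigger /p/ (bilabial).
The voiced bilabial fricative is [β], so /ɣ/ → [β].

[gəβpʊχe]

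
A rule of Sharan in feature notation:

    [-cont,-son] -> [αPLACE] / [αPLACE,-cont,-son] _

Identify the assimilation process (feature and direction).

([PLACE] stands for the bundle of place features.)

progressive place assimilation

The shared variable α links the value of the place features (abbreviated [PLACE]) on the target to the same value on the neighbouring segment, so place is the feature that assimilates.
The conditioning segment sits to the left of the focus bar, meaning the trigger precedes the segment that changes — progressive assimilation.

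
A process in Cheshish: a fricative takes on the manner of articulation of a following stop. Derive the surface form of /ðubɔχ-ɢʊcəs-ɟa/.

The rule targets /χ/ (voiceless uvular fricative), which sits before the trigger /ɢ/ (stop).
The voiceless uvular stop is [q], so /χ/ → [q].
The same rule applies at the second boundary: /s/ → [t] next to /ɟ/.

[ðubɔqɢʊcətɟa]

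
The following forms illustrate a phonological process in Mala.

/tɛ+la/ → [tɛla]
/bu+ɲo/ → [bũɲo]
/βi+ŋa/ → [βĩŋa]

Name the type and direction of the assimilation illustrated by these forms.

The vowel /u/ surfaces as nasalised [ũ] next to the following nasal /ɲ/ — it has acquired the [+nasal] feature of its neighbour.
Likewise in the remaining data: /i/ → [ĩ] before /ŋ/ — each time a vowel is nasalised next to a following nasal.
No change occurs in [tɛla] because the vowel at the boundary is adjacent to an oral consonant, not a nasal (/ɛ/ next to /l/).
Because the conditioning nasal is to the right of the vowel that changes, the process is regressive (anticipatory).

regressive nasality assimilation (vowel nasalisation)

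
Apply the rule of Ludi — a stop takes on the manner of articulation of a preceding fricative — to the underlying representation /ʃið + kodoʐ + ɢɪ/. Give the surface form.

[ʃiðxodoʐʁɪ]

/k/ is a voiceless velar stop. The preceding trigger /ð/ is a fricative, so /k/ must become a fricative as well.
A voiceless velar fricative is [x], so the surface segment is [x].
At the second juncture, /ɢ/ likewise becomes [ʁ] adjacent to /ʐ/.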